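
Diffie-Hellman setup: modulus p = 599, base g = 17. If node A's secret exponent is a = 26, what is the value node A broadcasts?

324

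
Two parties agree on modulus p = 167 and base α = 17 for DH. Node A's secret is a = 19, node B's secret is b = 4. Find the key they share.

81

Node B sends B = α^b mod p = 17^4 mod 167.
17^1 ≡ 17 (mod 167)
17^2 = (17^1)^2 ≡ 17^2 = 289 ≡ 122 (mod 167)
17^4 = (17^2)^2 ≡ 122^2 = 14884 ≡ 21 (mod 167)
So B = 21. Node A then computes K = B^a mod p = 21^19 mod 167.
21^1 ≡ 21 (mod 167)
21^2 = (21^1)^2 ≡ 21^2 = 441 ≡ 107 (mod 167)
21^4 = (21^2)^2 ≡ 107^2 = 11449 ≡ 93 (mod 167)
21^8 = (21^4)^2 ≡ 93^2 = 8649 ≡ 132 (mod 167)
21^16 = (21^8)^2 ≡ 132^2 = 17424 ≡ 56 (mod 167)
21^19 = 21^16 · 21^2 · 21^1 ≡ 56 · 107 · 21 ≡ 81 (mod 167).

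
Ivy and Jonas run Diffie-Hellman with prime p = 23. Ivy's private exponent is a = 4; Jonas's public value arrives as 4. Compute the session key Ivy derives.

3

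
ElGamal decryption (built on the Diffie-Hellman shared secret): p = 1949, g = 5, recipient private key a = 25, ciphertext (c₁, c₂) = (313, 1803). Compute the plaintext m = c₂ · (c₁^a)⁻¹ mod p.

Shared mask s = c₁^a mod p = 313^25 mod 1949.
313^1 ≡ 313 (mod 1949)
313^2 = (313^1)^2 ≡ 313^2 = 97969 ≡ 519 (mod 1949)
313^4 = (313^2)^2 ≡ 519^2 = 269361 ≡ 399 (mod 1949)
313^8 = (313^4)^2 ≡ 399^2 = 159201 ≡ 1332 (mod 1949)
313^16 = (313^8)^2 ≡ 1332^2 = 1774224 ≡ 634 (mod 1949)
313^25 = 313^16 · 313^8 · 313^1 ≡ 634 · 1332 · 313 ≡ 1364 (mod 1949).
So s = 1364; s⁻¹ ≡ 1296 (mod 1949).
m = c₂ · s⁻¹ mod 1949 = 1803 · 1296 mod 1949 = 1786.

1786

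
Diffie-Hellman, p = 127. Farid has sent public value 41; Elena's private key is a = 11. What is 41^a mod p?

Shared key K = 41^11 mod 127.
41^1 ≡ 41 (mod 127)
41^2 = (41^1)^2 ≡ 41^2 = 1681 ≡ 30 (mod 127)
41^4 = (41^2)^2 ≡ 30^2 = 900 ≡ 11 (mod 127)
41^8 = (41^4)^2 ≡ 11^2 = 121 ≡ 121 (mod 127)
41^11 = 41^8 · 41^2 · 41^1 ≡ 121 · 30 · 41 ≡ 113 (mod 127).

113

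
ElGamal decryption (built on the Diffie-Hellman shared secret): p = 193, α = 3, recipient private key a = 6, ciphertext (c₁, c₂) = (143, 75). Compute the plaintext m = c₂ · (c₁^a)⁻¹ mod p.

Shared mask s = c₁^a mod p = 143^6 mod 193.
143^1 ≡ 143 (mod 193)
143^2 = (143^1)^2 ≡ 143^2 = 20449 ≡ 184 (mod 193)
143^4 = (143^2)^2 ≡ 184^2 = 33856 ≡ 81 (mod 193)
143^6 = 143^4 · 143^2 ≡ 81 · 184 ≡ 43 (mod 193).
So s = 43; s⁻¹ ≡ 9 (mod 193).
m = c₂ · s⁻¹ mod 193 = 75 · 9 mod 193 = 96.

96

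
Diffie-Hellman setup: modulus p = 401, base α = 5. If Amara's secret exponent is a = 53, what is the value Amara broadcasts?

125

Public value = 5^53 (mod 401).
5^1 ≡ 5 (mod 401)
5^2 = (5^1)^2 ≡ 5^2 = 25 ≡ 25 (mod 401)
5^4 = (5^2)^2 ≡ 25^2 = 625 ≡ 224 (mod 401)
5^8 = (5^4)^2 ≡ 224^2 = 50176 ≡ 51 (mod 401)
5^16 = (5^8)^2 ≡ 51^2 = 2601 ≡ 195 (mod 401)
5^32 = (5^16)^2 ≡ 195^2 = 38025 ≡ 331 (mod 401)
5^53 = 5^32 · 5^16 · 5^4 · 5^1 ≡ 331 · 195 · 224 · 5 ≡ 125 (mod 401).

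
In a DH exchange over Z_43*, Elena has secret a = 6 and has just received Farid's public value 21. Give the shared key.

Shared key K = 21^6 mod 43.
21^1 ≡ 21 (mod 43)
21^2 = (21^1)^2 ≡ 21^2 = 441 ≡ 11 (mod 43)
21^4 = (21^2)^2 ≡ 11^2 = 121 ≡ 35 (mod 43)
21^6 = 21^4 · 21^2 ≡ 35 · 11 ≡ 41 (mod 43).

41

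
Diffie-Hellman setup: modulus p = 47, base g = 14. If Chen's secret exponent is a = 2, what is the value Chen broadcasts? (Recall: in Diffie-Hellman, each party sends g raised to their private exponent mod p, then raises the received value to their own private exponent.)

8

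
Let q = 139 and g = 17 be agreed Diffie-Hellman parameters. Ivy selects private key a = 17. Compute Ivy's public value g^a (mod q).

Public value = 17^17 (mod 139).
17^1 ≡ 17 (mod 139)
17^2 = (17^1)^2 ≡ 17^2 = 289 ≡ 11 (mod 139)
17^4 = (17^2)^2 ≡ 11^2 = 121 ≡ 121 (mod 139)
17^8 = (17^4)^2 ≡ 121^2 = 14641 ≡ 46 (mod 139)
17^16 = (17^8)^2 ≡ 46^2 = 2116 ≡ 31 (mod 139)
17^17 = 17^16 · 17^1 ≡ 31 · 17 ≡ 110 (mod 139).

110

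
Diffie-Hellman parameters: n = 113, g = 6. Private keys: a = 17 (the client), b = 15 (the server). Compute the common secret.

The server sends B = g^b mod n = 6^15 mod 113.
6^1 ≡ 6 (mod 113)
6^2 = (6^1)^2 ≡ 6^2 = 36 ≡ 36 (mod 113)
6^4 = (6^2)^2 ≡ 36^2 = 1296 ≡ 53 (mod 113)
6^8 = (6^4)^2 ≡ 53^2 = 2809 ≡ 97 (mod 113)
6^15 = 6^8 · 6^4 · 6^2 · 6^1 ≡ 97 · 53 · 36 · 6 ≡ 5 (mod 113).
So B = 5. The client then computes K = B^a mod n = 5^17 mod 113.
5^1 ≡ 5 (mod 113)
5^2 = (5^1)^2 ≡ 5^2 = 25 ≡ 25 (mod 113)
5^4 = (5^2)^2 ≡ 25^2 = 625 ≡ 60 (mod 113)
5^8 = (5^4)^2 ≡ 60^2 = 3600 ≡ 97 (mod 113)
5^16 = (5^8)^2 ≡ 97^2 = 9409 ≡ 30 (mod 113)
5^17 = 5^16 · 5^1 ≡ 30 · 5 ≡ 37 (mod 113).

37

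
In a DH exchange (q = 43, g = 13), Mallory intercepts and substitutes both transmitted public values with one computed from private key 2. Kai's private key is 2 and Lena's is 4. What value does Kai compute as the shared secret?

9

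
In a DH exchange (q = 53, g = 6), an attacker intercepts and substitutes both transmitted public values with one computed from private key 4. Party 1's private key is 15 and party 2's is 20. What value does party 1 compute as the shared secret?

46

Party 1 receives an attacker's public value M = 6^4 mod 53 instead of the honest one.
6^1 ≡ 6 (mod 53)
6^2 = (6^1)^2 ≡ 6^2 = 36 ≡ 36 (mod 53)
6^4 = (6^2)^2 ≡ 36^2 = 1296 ≡ 24 (mod 53)
So M = 24. Party 1 computes K = M^15 mod 53.
24^1 ≡ 24 (mod 53)
24^2 = (24^1)^2 ≡ 24^2 = 576 ≡ 46 (mod 53)
24^4 = (24^2)^2 ≡ 46^2 = 2116 ≡ 49 (mod 53)
24^8 = (24^4)^2 ≡ 49^2 = 2401 ≡ 16 (mod 53)
24^15 = 24^8 · 24^4 · 24^2 · 24^1 ≡ 16 · 49 · 46 · 24 ≡ 46 (mod 53).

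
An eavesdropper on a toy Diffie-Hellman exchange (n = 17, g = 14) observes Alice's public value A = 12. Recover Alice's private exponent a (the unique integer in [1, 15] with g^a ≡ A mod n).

Try successive powers of 14 modulo 17:
14^1 ≡ 14
14^2 ≡ 9
14^3 ≡ 7
14^4 ≡ 13
14^5 ≡ 12
Found: a = 5.

5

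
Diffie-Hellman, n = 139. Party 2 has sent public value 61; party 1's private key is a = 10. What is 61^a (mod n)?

Shared key K = 61^10 mod 139.
61^1 ≡ 61 (mod 139)
61^2 = (61^1)^2 ≡ 61^2 = 3721 ≡ 107 (mod 139)
61^4 = (61^2)^2 ≡ 107^2 = 11449 ≡ 51 (mod 139)
61^8 = (61^4)^2 ≡ 51^2 = 2601 ≡ 99 (mod 139)
61^10 = 61^8 · 61^2 ≡ 99 · 107 ≡ 29 (mod 139).

29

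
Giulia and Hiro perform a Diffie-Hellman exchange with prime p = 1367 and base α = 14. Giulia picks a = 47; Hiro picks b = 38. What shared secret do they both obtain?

390

Hiro sends B = α^b mod p = 14^38 mod 1367.
14^1 ≡ 14 (mod 1367)
14^2 = (14^1)^2 ≡ 14^2 = 196 ≡ 196 (mod 1367)
14^4 = (14^2)^2 ≡ 196^2 = 38416 ≡ 140 (mod 1367)
14^8 = (14^4)^2 ≡ 140^2 = 19600 ≡ 462 (mod 1367)
14^16 = (14^8)^2 ≡ 462^2 = 213444 ≡ 192 (mod 1367)
14^32 = (14^16)^2 ≡ 192^2 = 36864 ≡ 1322 (mod 1367)
14^38 = 14^32 · 14^4 · 14^2 ≡ 1322 · 140 · 196 ≡ 968 (mod 1367).
So B = 968. Giulia then computes K = B^a mod p = 968^47 mod 1367.
968^1 ≡ 968 (mod 1367)
968^2 = (968^1)^2 ≡ 968^2 = 937024 ≡ 629 (mod 1367)
968^4 = (968^2)^2 ≡ 629^2 = 395641 ≡ 578 (mod 1367)
968^8 = (968^4)^2 ≡ 578^2 = 334084 ≡ 536 (mod 1367)
968^16 = (968^8)^2 ≡ 536^2 = 287296 ≡ 226 (mod 1367)
968^32 = (968^16)^2 ≡ 226^2 = 51076 ≡ 497 (mod 1367)
968^47 = 968^32 · 968^8 · 968^4 · 968^2 · 968^1 ≡ 497 · 536 · 578 · 629 · 968 ≡ 390 (mod 1367).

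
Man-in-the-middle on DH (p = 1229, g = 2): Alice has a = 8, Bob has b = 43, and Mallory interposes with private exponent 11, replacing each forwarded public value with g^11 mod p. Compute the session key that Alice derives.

647

Alice receives Mallory's public value M = 2^11 mod 1229 instead of the honest one.
2^1 ≡ 2 (mod 1229)
2^2 = (2^1)^2 ≡ 2^2 = 4 ≡ 4 (mod 1229)
2^4 = (2^2)^2 ≡ 4^2 = 16 ≡ 16 (mod 1229)
2^8 = (2^4)^2 ≡ 16^2 = 256 ≡ 256 (mod 1229)
2^11 = 2^8 · 2^2 · 2^1 ≡ 256 · 4 · 2 ≡ 819 (mod 1229).
So M = 819. Alice computes K = M^8 mod 1229.
819^1 ≡ 819 (mod 1229)
819^2 = (819^1)^2 ≡ 819^2 = 670761 ≡ 956 (mod 1229)
819^4 = (819^2)^2 ≡ 956^2 = 913936 ≡ 789 (mod 1229)
819^8 = (819^4)^2 ≡ 789^2 = 622521 ≡ 647 (mod 1229)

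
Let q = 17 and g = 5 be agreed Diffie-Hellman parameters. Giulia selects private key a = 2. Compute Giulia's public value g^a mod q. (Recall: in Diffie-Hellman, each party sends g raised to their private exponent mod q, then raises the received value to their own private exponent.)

Public value = 5^2 mod 17.
5^1 ≡ 5 (mod 17)
5^2 = (5^1)^2 ≡ 5^2 = 25 ≡ 8 (mod 17)

8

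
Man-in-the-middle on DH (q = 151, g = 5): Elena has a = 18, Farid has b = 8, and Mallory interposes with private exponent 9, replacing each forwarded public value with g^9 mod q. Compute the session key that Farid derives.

29

Farid receives Mallory's public value M = 5^9 mod 151 instead of the honest one.
5^1 ≡ 5 (mod 151)
5^2 = (5^1)^2 ≡ 5^2 = 25 ≡ 25 (mod 151)
5^4 = (5^2)^2 ≡ 25^2 = 625 ≡ 21 (mod 151)
5^8 = (5^4)^2 ≡ 21^2 = 441 ≡ 139 (mod 151)
5^9 = 5^8 · 5^1 ≡ 139 · 5 ≡ 91 (mod 151).
So M = 91. Farid computes K = M^8 mod 151.
91^1 ≡ 91 (mod 151)
91^2 = (91^1)^2 ≡ 91^2 = 8281 ≡ 127 (mod 151)
91^4 = (91^2)^2 ≡ 127^2 = 16129 ≡ 123 (mod 151)
91^8 = (91^4)^2 ≡ 123^2 = 15129 ≡ 29 (mod 151)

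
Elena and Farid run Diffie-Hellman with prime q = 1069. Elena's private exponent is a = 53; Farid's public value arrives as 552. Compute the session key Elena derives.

Shared key K = 552^53 mod 1069.
552^1 ≡ 552 (mod 1069)
552^2 = (552^1)^2 ≡ 552^2 = 304704 ≡ 39 (mod 1069)
552^4 = (552^2)^2 ≡ 39^2 = 1521 ≡ 452 (mod 1069)
552^8 = (552^4)^2 ≡ 452^2 = 204304 ≡ 125 (mod 1069)
552^16 = (552^8)^2 ≡ 125^2 = 15625 ≡ 659 (mod 1069)
552^32 = (552^16)^2 ≡ 659^2 = 434281 ≡ 267 (mod 1069)
552^53 = 552^32 · 552^16 · 552^4 · 552^1 ≡ 267 · 659 · 452 · 552 ≡ 473 (mod 1069).

473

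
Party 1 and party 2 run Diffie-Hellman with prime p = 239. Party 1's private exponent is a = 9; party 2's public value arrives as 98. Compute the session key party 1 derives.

44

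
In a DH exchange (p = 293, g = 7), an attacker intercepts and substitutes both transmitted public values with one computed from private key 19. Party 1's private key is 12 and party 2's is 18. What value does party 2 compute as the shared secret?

Party 2 receives an attacker's public value M = 7^19 mod 293 instead of the honest one.
7^1 ≡ 7 (mod 293)
7^2 = (7^1)^2 ≡ 7^2 = 49 ≡ 49 (mod 293)
7^4 = (7^2)^2 ≡ 49^2 = 2401 ≡ 57 (mod 293)
7^8 = (7^4)^2 ≡ 57^2 = 3249 ≡ 26 (mod 293)
7^16 = (7^8)^2 ≡ 26^2 = 676 ≡ 90 (mod 293)
7^19 = 7^16 · 7^2 · 7^1 ≡ 90 · 49 · 7 ≡ 105 (mod 293).
So M = 105. Party 2 computes K = M^18 mod 293.
105^1 ≡ 105 (mod 293)
105^2 = (105^1)^2 ≡ 105^2 = 11025 ≡ 184 (mod 293)
105^4 = (105^2)^2 ≡ 184^2 = 33856 ≡ 161 (mod 293)
105^8 = (105^4)^2 ≡ 161^2 = 25921 ≡ 137 (mod 293)
105^16 = (105^8)^2 ≡ 137^2 = 18769 ≡ 17 (mod 293)
105^18 = 105^16 · 105^2 ≡ 17 · 184 ≡ 198 (mod 293).

198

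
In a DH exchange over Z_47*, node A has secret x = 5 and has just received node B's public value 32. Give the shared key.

4

Shared key K = 32^5 mod 47.
32^1 ≡ 32 (mod 47)
32^2 = (32^1)^2 ≡ 32^2 = 1024 ≡ 37 (mod 47)
32^4 = (32^2)^2 ≡ 37^2 = 1369 ≡ 6 (mod 47)
32^5 = 32^4 · 32^1 ≡ 6 · 32 ≡ 4 (mod 47).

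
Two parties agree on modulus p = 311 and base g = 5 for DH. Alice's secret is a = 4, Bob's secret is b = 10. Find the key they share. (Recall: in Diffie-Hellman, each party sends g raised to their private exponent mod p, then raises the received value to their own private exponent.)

Bob sends B = g^b mod p = 5^10 mod 311.
5^1 ≡ 5 (mod 311)
5^2 = (5^1)^2 ≡ 5^2 = 25 ≡ 25 (mod 311)
5^4 = (5^2)^2 ≡ 25^2 = 625 ≡ 3 (mod 311)
5^8 = (5^4)^2 ≡ 3^2 = 9 ≡ 9 (mod 311)
5^10 = 5^8 · 5^2 ≡ 9 · 25 ≡ 225 (mod 311).
So B = 225. Alice then computes K = B^a mod p = 225^4 mod 311.
225^1 ≡ 225 (mod 311)
225^2 = (225^1)^2 ≡ 225^2 = 50625 ≡ 243 (mod 311)
225^4 = (225^2)^2 ≡ 243^2 = 59049 ≡ 270 (mod 311)

270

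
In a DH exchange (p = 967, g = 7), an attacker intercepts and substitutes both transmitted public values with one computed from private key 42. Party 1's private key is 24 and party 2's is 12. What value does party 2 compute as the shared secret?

953

Party 2 receives an attacker's public value M = 7^42 mod 967 instead of the honest one.
7^1 ≡ 7 (mod 967)
7^2 = (7^1)^2 ≡ 7^2 = 49 ≡ 49 (mod 967)
7^4 = (7^2)^2 ≡ 49^2 = 2401 ≡ 467 (mod 967)
7^8 = (7^4)^2 ≡ 467^2 = 218089 ≡ 514 (mod 967)
7^16 = (7^8)^2 ≡ 514^2 = 264196 ≡ 205 (mod 967)
7^32 = (7^16)^2 ≡ 205^2 = 42025 ≡ 444 (mod 967)
7^42 = 7^32 · 7^8 · 7^2 ≡ 444 · 514 · 49 ≡ 196 (mod 967).
So M = 196. Party 2 computes K = M^12 mod 967.
196^1 ≡ 196 (mod 967)
196^2 = (196^1)^2 ≡ 196^2 = 38416 ≡ 703 (mod 967)
196^4 = (196^2)^2 ≡ 703^2 = 494209 ≡ 72 (mod 967)
196^8 = (196^4)^2 ≡ 72^2 = 5184 ≡ 349 (mod 967)
196^12 = 196^8 · 196^4 ≡ 349 · 72 ≡ 953 (mod 967).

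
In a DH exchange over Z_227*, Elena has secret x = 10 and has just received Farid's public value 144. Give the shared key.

Shared key K = 144^10 mod 227.
144^1 ≡ 144 (mod 227)
144^2 = (144^1)^2 ≡ 144^2 = 20736 ≡ 79 (mod 227)
144^4 = (144^2)^2 ≡ 79^2 = 6241 ≡ 112 (mod 227)
144^8 = (144^4)^2 ≡ 112^2 = 12544 ≡ 59 (mod 227)
144^10 = 144^8 · 144^2 ≡ 59 · 79 ≡ 121 (mod 227).

121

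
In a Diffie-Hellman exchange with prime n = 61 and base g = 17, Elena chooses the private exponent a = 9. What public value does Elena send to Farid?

8

Public value = 17^9 mod 61.
17^1 ≡ 17 (mod 61)
17^2 = (17^1)^2 ≡ 17^2 = 289 ≡ 45 (mod 61)
17^4 = (17^2)^2 ≡ 45^2 = 2025 ≡ 12 (mod 61)
17^8 = (17^4)^2 ≡ 12^2 = 144 ≡ 22 (mod 61)
17^9 = 17^8 · 17^1 ≡ 22 · 17 ≡ 8 (mod 61).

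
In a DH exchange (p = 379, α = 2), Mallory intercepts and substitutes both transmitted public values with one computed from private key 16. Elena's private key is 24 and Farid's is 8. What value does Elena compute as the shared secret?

Elena receives Mallory's public value M = 2^16 mod 379 instead of the honest one.
2^1 ≡ 2 (mod 379)
2^2 = (2^1)^2 ≡ 2^2 = 4 ≡ 4 (mod 379)
2^4 = (2^2)^2 ≡ 4^2 = 16 ≡ 16 (mod 379)
2^8 = (2^4)^2 ≡ 16^2 = 256 ≡ 256 (mod 379)
2^16 = (2^8)^2 ≡ 256^2 = 65536 ≡ 348 (mod 379)
So M = 348. Elena computes K = M^24 mod 379.
348^1 ≡ 348 (mod 379)
348^2 = (348^1)^2 ≡ 348^2 = 121104 ≡ 203 (mod 379)
348^4 = (348^2)^2 ≡ 203^2 = 41209 ≡ 277 (mod 379)
348^8 = (348^4)^2 ≡ 277^2 = 76729 ≡ 171 (mod 379)
348^16 = (348^8)^2 ≡ 171^2 = 29241 ≡ 58 (mod 379)
348^24 = 348^16 · 348^8 ≡ 58 · 171 ≡ 64 (mod 379).

64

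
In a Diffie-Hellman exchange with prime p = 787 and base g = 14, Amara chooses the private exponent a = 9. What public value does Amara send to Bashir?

318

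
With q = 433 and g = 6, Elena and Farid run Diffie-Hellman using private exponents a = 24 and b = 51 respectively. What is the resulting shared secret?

Farid sends B = g^b mod q = 6^51 mod 433.
6^1 ≡ 6 (mod 433)
6^2 = (6^1)^2 ≡ 6^2 = 36 ≡ 36 (mod 433)
6^4 = (6^2)^2 ≡ 36^2 = 1296 ≡ 430 (mod 433)
6^8 = (6^4)^2 ≡ 430^2 = 184900 ≡ 9 (mod 433)
6^16 = (6^8)^2 ≡ 9^2 = 81 ≡ 81 (mod 433)
6^32 = (6^16)^2 ≡ 81^2 = 6561 ≡ 66 (mod 433)
6^51 = 6^32 · 6^16 · 6^2 · 6^1 ≡ 66 · 81 · 36 · 6 ≡ 358 (mod 433).
So B = 358. Elena then computes K = B^a mod q = 358^24 mod 433.
358^1 ≡ 358 (mod 433)
358^2 = (358^1)^2 ≡ 358^2 = 128164 ≡ 429 (mod 433)
358^4 = (358^2)^2 ≡ 429^2 = 184041 ≡ 16 (mod 433)
358^8 = (358^4)^2 ≡ 16^2 = 256 ≡ 256 (mod 433)
358^16 = (358^8)^2 ≡ 256^2 = 65536 ≡ 153 (mod 433)
358^24 = 358^16 · 358^8 ≡ 153 · 256 ≡ 198 (mod 433).

198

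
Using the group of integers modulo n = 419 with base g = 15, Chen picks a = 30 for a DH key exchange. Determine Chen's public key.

352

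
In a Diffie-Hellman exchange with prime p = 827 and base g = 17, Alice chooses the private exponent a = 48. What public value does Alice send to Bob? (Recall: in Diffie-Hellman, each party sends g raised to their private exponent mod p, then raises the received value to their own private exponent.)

75

Public value = 17^48 (mod 827).
17^1 ≡ 17 (mod 827)
17^2 = (17^1)^2 ≡ 17^2 = 289 ≡ 289 (mod 827)
17^4 = (17^2)^2 ≡ 289^2 = 83521 ≡ 821 (mod 827)
17^8 = (17^4)^2 ≡ 821^2 = 674041 ≡ 36 (mod 827)
17^16 = (17^8)^2 ≡ 36^2 = 1296 ≡ 469 (mod 827)
17^32 = (17^16)^2 ≡ 469^2 = 219961 ≡ 806 (mod 827)
17^48 = 17^32 · 17^16 ≡ 806 · 469 ≡ 75 (mod 827).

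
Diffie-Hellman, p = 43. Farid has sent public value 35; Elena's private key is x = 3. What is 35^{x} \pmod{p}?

Shared key K = 35^3 mod 43.
35^1 ≡ 35 (mod 43)
35^2 = (35^1)^2 ≡ 35^2 = 1225 ≡ 21 (mod 43)
35^3 = 35^2 · 35^1 ≡ 21 · 35 ≡ 4 (mod 43).

4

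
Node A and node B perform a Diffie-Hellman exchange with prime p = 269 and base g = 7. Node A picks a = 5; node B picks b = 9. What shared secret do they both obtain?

60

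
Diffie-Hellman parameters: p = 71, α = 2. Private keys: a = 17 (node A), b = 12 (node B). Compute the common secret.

10

Node A sends A = α^a mod p = 2^17 mod 71.
2^1 ≡ 2 (mod 71)
2^2 = (2^1)^2 ≡ 2^2 = 4 ≡ 4 (mod 71)
2^4 = (2^2)^2 ≡ 4^2 = 16 ≡ 16 (mod 71)
2^8 = (2^4)^2 ≡ 16^2 = 256 ≡ 43 (mod 71)
2^16 = (2^8)^2 ≡ 43^2 = 1849 ≡ 3 (mod 71)
2^17 = 2^16 · 2^1 ≡ 3 · 2 ≡ 6 (mod 71).
So A = 6. Node B then computes K = A^b mod p = 6^12 mod 71.
6^1 ≡ 6 (mod 71)
6^2 = (6^1)^2 ≡ 6^2 = 36 ≡ 36 (mod 71)
6^4 = (6^2)^2 ≡ 36^2 = 1296 ≡ 18 (mod 71)
6^8 = (6^4)^2 ≡ 18^2 = 324 ≡ 40 (mod 71)
6^12 = 6^8 · 6^4 ≡ 40 · 18 ≡ 10 (mod 71).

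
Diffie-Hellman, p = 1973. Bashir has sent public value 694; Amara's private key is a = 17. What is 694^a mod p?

312

Shared key K = 694^17 mod 1973.
694^1 ≡ 694 (mod 1973)
694^2 = (694^1)^2 ≡ 694^2 = 481636 ≡ 224 (mod 1973)
694^4 = (694^2)^2 ≡ 224^2 = 50176 ≡ 851 (mod 1973)
694^8 = (694^4)^2 ≡ 851^2 = 724201 ≡ 110 (mod 1973)
694^16 = (694^8)^2 ≡ 110^2 = 12100 ≡ 262 (mod 1973)
694^17 = 694^16 · 694^1 ≡ 262 · 694 ≡ 312 (mod 1973).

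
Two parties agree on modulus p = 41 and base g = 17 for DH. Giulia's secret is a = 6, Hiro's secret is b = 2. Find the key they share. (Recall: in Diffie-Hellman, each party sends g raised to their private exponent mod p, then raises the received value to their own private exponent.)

23

Hiro sends B = g^b mod p = 17^2 mod 41.
17^1 ≡ 17 (mod 41)
17^2 = (17^1)^2 ≡ 17^2 = 289 ≡ 2 (mod 41)
So B = 2. Giulia then computes K = B^a mod p = 2^6 mod 41.
2^1 ≡ 2 (mod 41)
2^2 = (2^1)^2 ≡ 2^2 = 4 ≡ 4 (mod 41)
2^4 = (2^2)^2 ≡ 4^2 = 16 ≡ 16 (mod 41)
2^6 = 2^4 · 2^2 ≡ 16 · 4 ≡ 23 (mod 41).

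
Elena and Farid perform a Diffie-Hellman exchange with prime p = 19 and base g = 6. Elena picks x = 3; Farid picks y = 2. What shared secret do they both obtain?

11

Farid sends B = g^y mod p = 6^2 mod 19.
6^1 ≡ 6 (mod 19)
6^2 = (6^1)^2 ≡ 6^2 = 36 ≡ 17 (mod 19)
So B = 17. Elena then computes K = B^x mod p = 17^3 mod 19.
17^1 ≡ 17 (mod 19)
17^2 = (17^1)^2 ≡ 17^2 = 289 ≡ 4 (mod 19)
17^3 = 17^2 · 17^1 ≡ 4 · 17 ≡ 11 (mod 19).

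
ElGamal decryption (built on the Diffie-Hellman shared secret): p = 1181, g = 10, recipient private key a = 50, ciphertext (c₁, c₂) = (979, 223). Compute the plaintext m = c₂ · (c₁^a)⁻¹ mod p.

100

Shared mask s = c₁^a mod p = 979^50 mod 1181.
979^1 ≡ 979 (mod 1181)
979^2 = (979^1)^2 ≡ 979^2 = 958441 ≡ 650 (mod 1181)
979^4 = (979^2)^2 ≡ 650^2 = 422500 ≡ 883 (mod 1181)
979^8 = (979^4)^2 ≡ 883^2 = 779689 ≡ 229 (mod 1181)
979^16 = (979^8)^2 ≡ 229^2 = 52441 ≡ 477 (mod 1181)
979^32 = (979^16)^2 ≡ 477^2 = 227529 ≡ 777 (mod 1181)
979^50 = 979^32 · 979^16 · 979^2 ≡ 777 · 477 · 650 ≡ 203 (mod 1181).
So s = 203; s⁻¹ ≡ 64 (mod 1181).
m = c₂ · s⁻¹ mod 1181 = 223 · 64 mod 1181 = 100.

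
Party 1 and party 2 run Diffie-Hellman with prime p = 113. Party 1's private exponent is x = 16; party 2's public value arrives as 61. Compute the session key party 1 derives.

Shared key K = 61^16 mod 113.
61^1 ≡ 61 (mod 113)
61^2 = (61^1)^2 ≡ 61^2 = 3721 ≡ 105 (mod 113)
61^4 = (61^2)^2 ≡ 105^2 = 11025 ≡ 64 (mod 113)
61^8 = (61^4)^2 ≡ 64^2 = 4096 ≡ 28 (mod 113)
61^16 = (61^8)^2 ≡ 28^2 = 784 ≡ 106 (mod 113)

106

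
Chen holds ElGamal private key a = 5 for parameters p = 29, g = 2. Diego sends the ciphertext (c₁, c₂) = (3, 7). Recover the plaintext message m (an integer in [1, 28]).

Shared mask s = c₁^a mod p = 3^5 mod 29.
3^1 ≡ 3 (mod 29)
3^2 = (3^1)^2 ≡ 3^2 = 9 ≡ 9 (mod 29)
3^4 = (3^2)^2 ≡ 9^2 = 81 ≡ 23 (mod 29)
3^5 = 3^4 · 3^1 ≡ 23 · 3 ≡ 11 (mod 29).
So s = 11; s⁻¹ ≡ 8 (mod 29).
m = c₂ · s⁻¹ mod 29 = 7 · 8 mod 29 = 27.

27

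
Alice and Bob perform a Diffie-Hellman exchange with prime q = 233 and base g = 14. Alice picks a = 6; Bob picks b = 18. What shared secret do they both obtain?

Bob sends B = g^b mod q = 14^18 mod 233.
14^1 ≡ 14 (mod 233)
14^2 = (14^1)^2 ≡ 14^2 = 196 ≡ 196 (mod 233)
14^4 = (14^2)^2 ≡ 196^2 = 38416 ≡ 204 (mod 233)
14^8 = (14^4)^2 ≡ 204^2 = 41616 ≡ 142 (mod 233)
14^16 = (14^8)^2 ≡ 142^2 = 20164 ≡ 126 (mod 233)
14^18 = 14^16 · 14^2 ≡ 126 · 196 ≡ 231 (mod 233).
So B = 231. Alice then computes K = B^a mod q = 231^6 mod 233.
231^1 ≡ 231 (mod 233)
231^2 = (231^1)^2 ≡ 231^2 = 53361 ≡ 4 (mod 233)
231^4 = (231^2)^2 ≡ 4^2 = 16 ≡ 16 (mod 233)
231^6 = 231^4 · 231^2 ≡ 16 · 4 ≡ 64 (mod 233).

64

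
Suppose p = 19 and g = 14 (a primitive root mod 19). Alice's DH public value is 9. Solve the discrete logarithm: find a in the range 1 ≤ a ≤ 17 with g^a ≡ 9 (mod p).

14

Try successive powers of 14 modulo 19:
14^1 ≡ 14
14^2 ≡ 6
14^3 ≡ 8
14^4 ≡ 17
14^5 ≡ 10
14^6 ≡ 7
14^7 ≡ 3
14^8 ≡ 4
14^9 ≡ 18
14^10 ≡ 5
14^11 ≡ 13
14^12 ≡ 11
14^13 ≡ 2
14^14 ≡ 9
Found: a = 14.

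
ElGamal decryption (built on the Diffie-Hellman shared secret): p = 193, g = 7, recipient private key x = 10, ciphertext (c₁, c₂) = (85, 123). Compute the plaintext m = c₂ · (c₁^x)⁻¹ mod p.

Shared mask s = c₁^x mod p = 85^10 mod 193.
85^1 ≡ 85 (mod 193)
85^2 = (85^1)^2 ≡ 85^2 = 7225 ≡ 84 (mod 193)
85^4 = (85^2)^2 ≡ 84^2 = 7056 ≡ 108 (mod 193)
85^8 = (85^4)^2 ≡ 108^2 = 11664 ≡ 84 (mod 193)
85^10 = 85^8 · 85^2 ≡ 84 · 84 ≡ 108 (mod 193).
So s = 108; s⁻¹ ≡ 84 (mod 193).
m = c₂ · s⁻¹ mod 193 = 123 · 84 mod 193 = 103.

103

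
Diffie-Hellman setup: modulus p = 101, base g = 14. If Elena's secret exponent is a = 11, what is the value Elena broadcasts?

14

Public value = 14^11 (mod 101).
14^1 ≡ 14 (mod 101)
14^2 = (14^1)^2 ≡ 14^2 = 196 ≡ 95 (mod 101)
14^4 = (14^2)^2 ≡ 95^2 = 9025 ≡ 36 (mod 101)
14^8 = (14^4)^2 ≡ 36^2 = 1296 ≡ 84 (mod 101)
14^11 = 14^8 · 14^2 · 14^1 ≡ 84 · 95 · 14 ≡ 14 (mod 101).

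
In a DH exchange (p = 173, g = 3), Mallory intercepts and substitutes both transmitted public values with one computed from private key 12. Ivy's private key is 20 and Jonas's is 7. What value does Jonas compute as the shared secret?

Jonas receives Mallory's public value M = 3^12 mod 173 instead of the honest one.
3^1 ≡ 3 (mod 173)
3^2 = (3^1)^2 ≡ 3^2 = 9 ≡ 9 (mod 173)
3^4 = (3^2)^2 ≡ 9^2 = 81 ≡ 81 (mod 173)
3^8 = (3^4)^2 ≡ 81^2 = 6561 ≡ 160 (mod 173)
3^12 = 3^8 · 3^4 ≡ 160 · 81 ≡ 158 (mod 173).
So M = 158. Jonas computes K = M^7 mod 173.
158^1 ≡ 158 (mod 173)
158^2 = (158^1)^2 ≡ 158^2 = 24964 ≡ 52 (mod 173)
158^4 = (158^2)^2 ≡ 52^2 = 2704 ≡ 109 (mod 173)
158^7 = 158^4 · 158^2 · 158^1 ≡ 109 · 52 · 158 ≡ 96 (mod 173).

96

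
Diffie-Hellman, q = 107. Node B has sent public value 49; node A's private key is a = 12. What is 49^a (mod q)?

Shared key K = 49^12 mod 107.
49^1 ≡ 49 (mod 107)
49^2 = (49^1)^2 ≡ 49^2 = 2401 ≡ 47 (mod 107)
49^4 = (49^2)^2 ≡ 47^2 = 2209 ≡ 69 (mod 107)
49^8 = (49^4)^2 ≡ 69^2 = 4761 ≡ 53 (mod 107)
49^12 = 49^8 · 49^4 ≡ 53 · 69 ≡ 19 (mod 107).

19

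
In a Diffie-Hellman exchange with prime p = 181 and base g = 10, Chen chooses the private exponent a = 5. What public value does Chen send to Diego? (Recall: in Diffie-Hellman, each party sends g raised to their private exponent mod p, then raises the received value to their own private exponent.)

Public value = 10^5 (mod 181).
10^1 ≡ 10 (mod 181)
10^2 = (10^1)^2 ≡ 10^2 = 100 ≡ 100 (mod 181)
10^4 = (10^2)^2 ≡ 100^2 = 10000 ≡ 45 (mod 181)
10^5 = 10^4 · 10^1 ≡ 45 · 10 ≡ 88 (mod 181).

88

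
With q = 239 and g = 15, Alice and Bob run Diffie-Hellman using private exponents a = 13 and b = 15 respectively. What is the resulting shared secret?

96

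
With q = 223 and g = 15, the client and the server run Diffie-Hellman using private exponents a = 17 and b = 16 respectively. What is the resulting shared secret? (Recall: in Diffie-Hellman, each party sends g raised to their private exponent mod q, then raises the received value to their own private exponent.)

68

The client sends A = g^a mod q = 15^17 mod 223.
15^1 ≡ 15 (mod 223)
15^2 = (15^1)^2 ≡ 15^2 = 225 ≡ 2 (mod 223)
15^4 = (15^2)^2 ≡ 2^2 = 4 ≡ 4 (mod 223)
15^8 = (15^4)^2 ≡ 4^2 = 16 ≡ 16 (mod 223)
15^16 = (15^8)^2 ≡ 16^2 = 256 ≡ 33 (mod 223)
15^17 = 15^16 · 15^1 ≡ 33 · 15 ≡ 49 (mod 223).
So A = 49. The server then computes K = A^b mod q = 49^16 mod 223.
49^1 ≡ 49 (mod 223)
49^2 = (49^1)^2 ≡ 49^2 = 2401 ≡ 171 (mod 223)
49^4 = (49^2)^2 ≡ 171^2 = 29241 ≡ 28 (mod 223)
49^8 = (49^4)^2 ≡ 28^2 = 784 ≡ 115 (mod 223)
49^16 = (49^8)^2 ≡ 115^2 = 13225 ≡ 68 (mod 223)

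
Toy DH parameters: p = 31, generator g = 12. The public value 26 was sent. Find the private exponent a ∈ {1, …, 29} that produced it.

Try successive powers of 12 modulo 31:
12^1 ≡ 12
12^2 ≡ 20
12^3 ≡ 23
12^4 ≡ 28
12^5 ≡ 26
Found: a = 5.

5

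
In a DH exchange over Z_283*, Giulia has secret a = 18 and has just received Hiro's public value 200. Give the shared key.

275

Shared key K = 200^18 mod 283.
200^1 ≡ 200 (mod 283)
200^2 = (200^1)^2 ≡ 200^2 = 40000 ≡ 97 (mod 283)
200^4 = (200^2)^2 ≡ 97^2 = 9409 ≡ 70 (mod 283)
200^8 = (200^4)^2 ≡ 70^2 = 4900 ≡ 89 (mod 283)
200^16 = (200^8)^2 ≡ 89^2 = 7921 ≡ 280 (mod 283)
200^18 = 200^16 · 200^2 ≡ 280 · 97 ≡ 275 (mod 283).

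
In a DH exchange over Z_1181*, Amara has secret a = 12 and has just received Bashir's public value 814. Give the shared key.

58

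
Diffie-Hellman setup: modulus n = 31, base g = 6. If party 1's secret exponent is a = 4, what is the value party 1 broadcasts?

25

Public value = 6^4 (mod 31).
6^1 ≡ 6 (mod 31)
6^2 = (6^1)^2 ≡ 6^2 = 36 ≡ 5 (mod 31)
6^4 = (6^2)^2 ≡ 5^2 = 25 ≡ 25 (mod 31)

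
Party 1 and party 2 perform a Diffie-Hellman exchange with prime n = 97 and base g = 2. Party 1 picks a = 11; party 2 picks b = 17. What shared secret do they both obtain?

Party 2 sends B = g^b mod n = 2^17 mod 97.
2^1 ≡ 2 (mod 97)
2^2 = (2^1)^2 ≡ 2^2 = 4 ≡ 4 (mod 97)
2^4 = (2^2)^2 ≡ 4^2 = 16 ≡ 16 (mod 97)
2^8 = (2^4)^2 ≡ 16^2 = 256 ≡ 62 (mod 97)
2^16 = (2^8)^2 ≡ 62^2 = 3844 ≡ 61 (mod 97)
2^17 = 2^16 · 2^1 ≡ 61 · 2 ≡ 25 (mod 97).
So B = 25. Party 1 then computes K = B^a mod n = 25^11 mod 97.
25^1 ≡ 25 (mod 97)
25^2 = (25^1)^2 ≡ 25^2 = 625 ≡ 43 (mod 97)
25^4 = (25^2)^2 ≡ 43^2 = 1849 ≡ 6 (mod 97)
25^8 = (25^4)^2 ≡ 6^2 = 36 ≡ 36 (mod 97)
25^11 = 25^8 · 25^2 · 25^1 ≡ 36 · 43 · 25 ≡ 94 (mod 97).

94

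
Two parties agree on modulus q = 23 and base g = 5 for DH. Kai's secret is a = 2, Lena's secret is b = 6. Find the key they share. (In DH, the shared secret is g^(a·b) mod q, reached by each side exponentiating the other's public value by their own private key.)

18

Kai sends A = g^a mod q = 5^2 mod 23.
5^1 ≡ 5 (mod 23)
5^2 = (5^1)^2 ≡ 5^2 = 25 ≡ 2 (mod 23)
So A = 2. Lena then computes K = A^b mod q = 2^6 mod 23.
2^1 ≡ 2 (mod 23)
2^2 = (2^1)^2 ≡ 2^2 = 4 ≡ 4 (mod 23)
2^4 = (2^2)^2 ≡ 4^2 = 16 ≡ 16 (mod 23)
2^6 = 2^4 · 2^2 ≡ 16 · 4 ≡ 18 (mod 23).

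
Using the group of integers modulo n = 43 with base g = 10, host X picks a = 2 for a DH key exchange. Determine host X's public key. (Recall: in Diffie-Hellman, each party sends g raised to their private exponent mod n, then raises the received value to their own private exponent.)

14

Public value = 10^2 mod 43.
10^1 ≡ 10 (mod 43)
10^2 = (10^1)^2 ≡ 10^2 = 100 ≡ 14 (mod 43)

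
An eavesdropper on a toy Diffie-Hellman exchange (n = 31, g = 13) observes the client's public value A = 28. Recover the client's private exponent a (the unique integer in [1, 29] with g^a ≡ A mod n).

Try successive powers of 13 modulo 31:
13^1 ≡ 13
13^2 ≡ 14
13^3 ≡ 27
13^4 ≡ 10
13^5 ≡ 6
13^6 ≡ 16
13^7 ≡ 22
13^8 ≡ 7
13^9 ≡ 29
13^10 ≡ 5
13^11 ≡ 3
13^12 ≡ 8
13^13 ≡ 11
13^14 ≡ 19
13^15 ≡ 30
13^16 ≡ 18
13^17 ≡ 17
13^18 ≡ 4
13^19 ≡ 21
13^20 ≡ 25
13^21 ≡ 15
13^22 ≡ 9
13^23 ≡ 24
13^24 ≡ 2
13^25 ≡ 26
13^26 ≡ 28
Found: a = 26.

26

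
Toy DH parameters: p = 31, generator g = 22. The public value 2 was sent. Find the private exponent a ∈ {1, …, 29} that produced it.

Try successive powers of 22 modulo 31:
22^1 ≡ 22
22^2 ≡ 19
22^3 ≡ 15
22^4 ≡ 20
22^5 ≡ 6
22^6 ≡ 8
22^7 ≡ 21
22^8 ≡ 28
22^9 ≡ 27
22^10 ≡ 5
22^11 ≡ 17
22^12 ≡ 2
Found: a = 12.

12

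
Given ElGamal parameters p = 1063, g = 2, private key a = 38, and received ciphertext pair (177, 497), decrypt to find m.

616

Shared mask s = c₁^a mod p = 177^38 mod 1063.
177^1 ≡ 177 (mod 1063)
177^2 = (177^1)^2 ≡ 177^2 = 31329 ≡ 502 (mod 1063)
177^4 = (177^2)^2 ≡ 502^2 = 252004 ≡ 73 (mod 1063)
177^8 = (177^4)^2 ≡ 73^2 = 5329 ≡ 14 (mod 1063)
177^16 = (177^8)^2 ≡ 14^2 = 196 ≡ 196 (mod 1063)
177^32 = (177^16)^2 ≡ 196^2 = 38416 ≡ 148 (mod 1063)
177^38 = 177^32 · 177^4 · 177^2 ≡ 148 · 73 · 502 ≡ 182 (mod 1063).
So s = 182; s⁻¹ ≡ 660 (mod 1063).
m = c₂ · s⁻¹ mod 1063 = 497 · 660 mod 1063 = 616.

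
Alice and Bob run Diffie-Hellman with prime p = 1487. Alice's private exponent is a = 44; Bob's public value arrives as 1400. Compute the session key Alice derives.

496

Shared key K = 1400^44 mod 1487.
1400^1 ≡ 1400 (mod 1487)
1400^2 = (1400^1)^2 ≡ 1400^2 = 1960000 ≡ 134 (mod 1487)
1400^4 = (1400^2)^2 ≡ 134^2 = 17956 ≡ 112 (mod 1487)
1400^8 = (1400^4)^2 ≡ 112^2 = 12544 ≡ 648 (mod 1487)
1400^16 = (1400^8)^2 ≡ 648^2 = 419904 ≡ 570 (mod 1487)
1400^32 = (1400^16)^2 ≡ 570^2 = 324900 ≡ 734 (mod 1487)
1400^44 = 1400^32 · 1400^8 · 1400^4 ≡ 734 · 648 · 112 ≡ 496 (mod 1487).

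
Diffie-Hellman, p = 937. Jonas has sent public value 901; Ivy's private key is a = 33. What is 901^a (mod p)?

6

Shared key K = 901^33 mod 937.
901^1 ≡ 901 (mod 937)
901^2 = (901^1)^2 ≡ 901^2 = 811801 ≡ 359 (mod 937)
901^4 = (901^2)^2 ≡ 359^2 = 128881 ≡ 512 (mod 937)
901^8 = (901^4)^2 ≡ 512^2 = 262144 ≡ 721 (mod 937)
901^16 = (901^8)^2 ≡ 721^2 = 519841 ≡ 743 (mod 937)
901^32 = (901^16)^2 ≡ 743^2 = 552049 ≡ 156 (mod 937)
901^33 = 901^32 · 901^1 ≡ 156 · 901 ≡ 6 (mod 937).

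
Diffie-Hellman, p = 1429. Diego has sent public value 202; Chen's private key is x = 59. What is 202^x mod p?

Shared key K = 202^59 mod 1429.
202^1 ≡ 202 (mod 1429)
202^2 = (202^1)^2 ≡ 202^2 = 40804 ≡ 792 (mod 1429)
202^4 = (202^2)^2 ≡ 792^2 = 627264 ≡ 1362 (mod 1429)
202^8 = (202^4)^2 ≡ 1362^2 = 1855044 ≡ 202 (mod 1429)
202^16 = (202^8)^2 ≡ 202^2 = 40804 ≡ 792 (mod 1429)
202^32 = (202^16)^2 ≡ 792^2 = 627264 ≡ 1362 (mod 1429)
202^59 = 202^32 · 202^16 · 202^8 · 202^2 · 202^1 ≡ 1362 · 792 · 202 · 792 · 202 ≡ 1365 (mod 1429).

1365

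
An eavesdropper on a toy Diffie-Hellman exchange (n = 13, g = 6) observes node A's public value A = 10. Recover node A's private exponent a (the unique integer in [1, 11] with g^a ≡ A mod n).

2

Try successive powers of 6 modulo 13:
6^1 ≡ 6
6^2 ≡ 10
Found: a = 2.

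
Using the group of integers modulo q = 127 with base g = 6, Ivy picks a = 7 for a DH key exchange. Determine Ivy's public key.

Public value = 6^7 (mod 127).
6^1 ≡ 6 (mod 127)
6^2 = (6^1)^2 ≡ 6^2 = 36 ≡ 36 (mod 127)
6^4 = (6^2)^2 ≡ 36^2 = 1296 ≡ 26 (mod 127)
6^7 = 6^4 · 6^2 · 6^1 ≡ 26 · 36 · 6 ≡ 28 (mod 127).

28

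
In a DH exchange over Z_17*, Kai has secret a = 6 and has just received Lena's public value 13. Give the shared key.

16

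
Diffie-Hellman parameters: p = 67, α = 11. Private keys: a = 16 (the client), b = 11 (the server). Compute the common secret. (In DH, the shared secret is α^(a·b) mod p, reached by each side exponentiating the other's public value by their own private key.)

The server sends B = α^b mod p = 11^11 mod 67.
11^1 ≡ 11 (mod 67)
11^2 = (11^1)^2 ≡ 11^2 = 121 ≡ 54 (mod 67)
11^4 = (11^2)^2 ≡ 54^2 = 2916 ≡ 35 (mod 67)
11^8 = (11^4)^2 ≡ 35^2 = 1225 ≡ 19 (mod 67)
11^11 = 11^8 · 11^2 · 11^1 ≡ 19 · 54 · 11 ≡ 30 (mod 67).
So B = 30. The client then computes K = B^a mod p = 30^16 mod 67.
30^1 ≡ 30 (mod 67)
30^2 = (30^1)^2 ≡ 30^2 = 900 ≡ 29 (mod 67)
30^4 = (30^2)^2 ≡ 29^2 = 841 ≡ 37 (mod 67)
30^8 = (30^4)^2 ≡ 37^2 = 1369 ≡ 29 (mod 67)
30^16 = (30^8)^2 ≡ 29^2 = 841 ≡ 37 (mod 67)

37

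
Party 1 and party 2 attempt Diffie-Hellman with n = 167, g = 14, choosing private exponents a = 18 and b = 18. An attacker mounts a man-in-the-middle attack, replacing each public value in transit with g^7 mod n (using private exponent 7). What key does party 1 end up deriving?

Party 1 receives an attacker's public value M = 14^7 mod 167 instead of the honest one.
14^1 ≡ 14 (mod 167)
14^2 = (14^1)^2 ≡ 14^2 = 196 ≡ 29 (mod 167)
14^4 = (14^2)^2 ≡ 29^2 = 841 ≡ 6 (mod 167)
14^7 = 14^4 · 14^2 · 14^1 ≡ 6 · 29 · 14 ≡ 98 (mod 167).
So M = 98. Party 1 computes K = M^18 mod 167.
98^1 ≡ 98 (mod 167)
98^2 = (98^1)^2 ≡ 98^2 = 9604 ≡ 85 (mod 167)
98^4 = (98^2)^2 ≡ 85^2 = 7225 ≡ 44 (mod 167)
98^8 = (98^4)^2 ≡ 44^2 = 1936 ≡ 99 (mod 167)
98^16 = (98^8)^2 ≡ 99^2 = 9801 ≡ 115 (mod 167)
98^18 = 98^16 · 98^2 ≡ 115 · 85 ≡ 89 (mod 167).

89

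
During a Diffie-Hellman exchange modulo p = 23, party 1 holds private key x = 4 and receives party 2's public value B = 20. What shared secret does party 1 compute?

12

Shared key K = 20^4 mod 23.
20^1 ≡ 20 (mod 23)
20^2 = (20^1)^2 ≡ 20^2 = 400 ≡ 9 (mod 23)
20^4 = (20^2)^2 ≡ 9^2 = 81 ≡ 12 (mod 23)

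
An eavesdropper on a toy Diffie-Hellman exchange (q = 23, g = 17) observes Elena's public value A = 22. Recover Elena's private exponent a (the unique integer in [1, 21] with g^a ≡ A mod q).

Try successive powers of 17 modulo 23:
17^1 ≡ 17
17^2 ≡ 13
17^3 ≡ 14
17^4 ≡ 8
17^5 ≡ 21
17^6 ≡ 12
17^7 ≡ 20
17^8 ≡ 18
17^9 ≡ 7
17^10 ≡ 4
17^11 ≡ 22
Found: a = 11.

11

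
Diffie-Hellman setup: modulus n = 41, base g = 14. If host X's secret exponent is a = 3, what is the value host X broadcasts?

38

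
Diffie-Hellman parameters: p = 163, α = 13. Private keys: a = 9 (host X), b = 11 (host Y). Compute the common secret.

105

Host Y sends B = α^b mod p = 13^11 mod 163.
13^1 ≡ 13 (mod 163)
13^2 = (13^1)^2 ≡ 13^2 = 169 ≡ 6 (mod 163)
13^4 = (13^2)^2 ≡ 6^2 = 36 ≡ 36 (mod 163)
13^8 = (13^4)^2 ≡ 36^2 = 1296 ≡ 155 (mod 163)
13^11 = 13^8 · 13^2 · 13^1 ≡ 155 · 6 · 13 ≡ 28 (mod 163).
So B = 28. Host X then computes K = B^a mod p = 28^9 mod 163.
28^1 ≡ 28 (mod 163)
28^2 = (28^1)^2 ≡ 28^2 = 784 ≡ 132 (mod 163)
28^4 = (28^2)^2 ≡ 132^2 = 17424 ≡ 146 (mod 163)
28^8 = (28^4)^2 ≡ 146^2 = 21316 ≡ 126 (mod 163)
28^9 = 28^8 · 28^1 ≡ 126 · 28 ≡ 105 (mod 163).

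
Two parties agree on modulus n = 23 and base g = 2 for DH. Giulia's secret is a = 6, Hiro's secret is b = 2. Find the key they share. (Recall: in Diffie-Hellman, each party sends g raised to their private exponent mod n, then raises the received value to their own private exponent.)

2

Giulia sends A = g^a mod n = 2^6 mod 23.
2^1 ≡ 2 (mod 23)
2^2 = (2^1)^2 ≡ 2^2 = 4 ≡ 4 (mod 23)
2^4 = (2^2)^2 ≡ 4^2 = 16 ≡ 16 (mod 23)
2^6 = 2^4 · 2^2 ≡ 16 · 4 ≡ 18 (mod 23).
So A = 18. Hiro then computes K = A^b mod n = 18^2 mod 23.
18^1 ≡ 18 (mod 23)
18^2 = (18^1)^2 ≡ 18^2 = 324 ≡ 2 (mod 23)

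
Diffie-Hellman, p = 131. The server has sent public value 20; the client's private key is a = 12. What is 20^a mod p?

Shared key K = 20^12 mod 131.
20^1 ≡ 20 (mod 131)
20^2 = (20^1)^2 ≡ 20^2 = 400 ≡ 7 (mod 131)
20^4 = (20^2)^2 ≡ 7^2 = 49 ≡ 49 (mod 131)
20^8 = (20^4)^2 ≡ 49^2 = 2401 ≡ 43 (mod 131)
20^12 = 20^8 · 20^4 ≡ 43 · 49 ≡ 11 (mod 131).

11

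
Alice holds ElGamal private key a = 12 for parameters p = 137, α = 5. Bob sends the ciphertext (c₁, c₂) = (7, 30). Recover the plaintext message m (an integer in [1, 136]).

Shared mask s = c₁^a mod p = 7^12 mod 137.
7^1 ≡ 7 (mod 137)
7^2 = (7^1)^2 ≡ 7^2 = 49 ≡ 49 (mod 137)
7^4 = (7^2)^2 ≡ 49^2 = 2401 ≡ 72 (mod 137)
7^8 = (7^4)^2 ≡ 72^2 = 5184 ≡ 115 (mod 137)
7^12 = 7^8 · 7^4 ≡ 115 · 72 ≡ 60 (mod 137).
So s = 60; s⁻¹ ≡ 16 (mod 137).
m = c₂ · s⁻¹ mod 137 = 30 · 16 mod 137 = 69.

69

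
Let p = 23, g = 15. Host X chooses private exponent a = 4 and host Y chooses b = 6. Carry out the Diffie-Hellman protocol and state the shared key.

18

Host Y sends B = g^b mod p = 15^6 mod 23.
15^1 ≡ 15 (mod 23)
15^2 = (15^1)^2 ≡ 15^2 = 225 ≡ 18 (mod 23)
15^4 = (15^2)^2 ≡ 18^2 = 324 ≡ 2 (mod 23)
15^6 = 15^4 · 15^2 ≡ 2 · 18 ≡ 13 (mod 23).
So B = 13. Host X then computes K = B^a mod p = 13^4 mod 23.
13^1 ≡ 13 (mod 23)
13^2 = (13^1)^2 ≡ 13^2 = 169 ≡ 8 (mod 23)
13^4 = (13^2)^2 ≡ 8^2 = 64 ≡ 18 (mod 23)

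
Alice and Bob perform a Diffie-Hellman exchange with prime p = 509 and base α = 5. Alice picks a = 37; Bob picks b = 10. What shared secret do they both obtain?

241

Bob sends B = α^b mod p = 5^10 mod 509.
5^1 ≡ 5 (mod 509)
5^2 = (5^1)^2 ≡ 5^2 = 25 ≡ 25 (mod 509)
5^4 = (5^2)^2 ≡ 25^2 = 625 ≡ 116 (mod 509)
5^8 = (5^4)^2 ≡ 116^2 = 13456 ≡ 222 (mod 509)
5^10 = 5^8 · 5^2 ≡ 222 · 25 ≡ 460 (mod 509).
So B = 460. Alice then computes K = B^a mod p = 460^37 mod 509.
460^1 ≡ 460 (mod 509)
460^2 = (460^1)^2 ≡ 460^2 = 211600 ≡ 365 (mod 509)
460^4 = (460^2)^2 ≡ 365^2 = 133225 ≡ 376 (mod 509)
460^8 = (460^4)^2 ≡ 376^2 = 141376 ≡ 383 (mod 509)
460^16 = (460^8)^2 ≡ 383^2 = 146689 ≡ 97 (mod 509)
460^32 = (460^16)^2 ≡ 97^2 = 9409 ≡ 247 (mod 509)
460^37 = 460^32 · 460^4 · 460^1 ≡ 247 · 376 · 460 ≡ 241 (mod 509).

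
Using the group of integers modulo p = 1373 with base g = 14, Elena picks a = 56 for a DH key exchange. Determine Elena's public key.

1191

Public value = 14^56 mod 1373.
14^1 ≡ 14 (mod 1373)
14^2 = (14^1)^2 ≡ 14^2 = 196 ≡ 196 (mod 1373)
14^4 = (14^2)^2 ≡ 196^2 = 38416 ≡ 1345 (mod 1373)
14^8 = (14^4)^2 ≡ 1345^2 = 1809025 ≡ 784 (mod 1373)
14^16 = (14^8)^2 ≡ 784^2 = 614656 ≡ 925 (mod 1373)
14^32 = (14^16)^2 ≡ 925^2 = 855625 ≡ 246 (mod 1373)
14^56 = 14^32 · 14^16 · 14^8 ≡ 246 · 925 · 784 ≡ 1191 (mod 1373).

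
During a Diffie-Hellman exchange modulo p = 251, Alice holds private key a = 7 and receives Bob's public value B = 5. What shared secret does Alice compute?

64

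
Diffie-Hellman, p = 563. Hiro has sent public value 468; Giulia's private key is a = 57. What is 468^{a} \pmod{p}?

Shared key K = 468^57 mod 563.
468^1 ≡ 468 (mod 563)
468^2 = (468^1)^2 ≡ 468^2 = 219024 ≡ 17 (mod 563)
468^4 = (468^2)^2 ≡ 17^2 = 289 ≡ 289 (mod 563)
468^8 = (468^4)^2 ≡ 289^2 = 83521 ≡ 197 (mod 563)
468^16 = (468^8)^2 ≡ 197^2 = 38809 ≡ 525 (mod 563)
468^32 = (468^16)^2 ≡ 525^2 = 275625 ≡ 318 (mod 563)
468^57 = 468^32 · 468^16 · 468^8 · 468^1 ≡ 318 · 525 · 197 · 468 ≡ 27 (mod 563).

27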